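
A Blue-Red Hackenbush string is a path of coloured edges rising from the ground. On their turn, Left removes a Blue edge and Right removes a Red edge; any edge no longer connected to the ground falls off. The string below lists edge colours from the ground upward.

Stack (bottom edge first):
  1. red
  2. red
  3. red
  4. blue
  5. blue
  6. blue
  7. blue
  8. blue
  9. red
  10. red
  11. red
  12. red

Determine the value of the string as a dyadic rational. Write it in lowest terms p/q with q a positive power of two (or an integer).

edge 1 of 12 (red): { — | 0 } — -1
edge 2 of 12 (red): { — | -1, 0 } — -2
edge 3 of 12 (red): { — | -2, -1, 0 } — -3
edge 4 of 12 (blue): { -3 | -2, -1, 0 } — -5/2
edge 5 of 12 (blue): { -3, -5/2 | -2, -1, 0 } — -9/4
edge 6 of 12 (blue): { -3, -5/2, -9/4 | -2, -1, 0 } — -17/8
edge 7 of 12 (blue): { -3, -5/2, -9/4, -17/8 | -2, -1, 0 } — -33/16
edge 8 of 12 (blue): { -3, -5/2, -9/4, -17/8, -33/16 | -2, -1, 0 } — -65/32
edge 9 of 12 (red): { -3, -5/2, -9/4, -17/8, -33/16 | -65/32, -2, -1, 0 } — -131/64
edge 10 of 12 (red): { -3, -5/2, -9/4, -17/8, -33/16 | -131/64, -65/32, -2, -1, 0 } — -263/128
edge 11 of 12 (red): { -3, -5/2, -9/4, -17/8, -33/16 | -263/128, -131/64, -65/32, -2, -1, 0 } — -527/256
edge 12 of 12 (red): { -3, -5/2, -9/4, -17/8, -33/16 | -527/256, -263/128, -131/64, -65/32, -2, -1, 0 } — -1055/512

-1055/512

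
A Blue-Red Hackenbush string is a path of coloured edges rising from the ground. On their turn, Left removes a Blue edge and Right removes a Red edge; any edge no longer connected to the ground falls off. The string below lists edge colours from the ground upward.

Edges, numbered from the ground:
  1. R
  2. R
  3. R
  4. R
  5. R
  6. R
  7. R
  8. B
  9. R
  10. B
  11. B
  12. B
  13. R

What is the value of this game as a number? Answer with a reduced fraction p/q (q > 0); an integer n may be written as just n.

-419/64

edge 1 of 13 (R): { ∅ | 0 } ⇒ -1
edge 2 of 13 (R): { ∅ | -1,0 } ⇒ -2
edge 3 of 13 (R): { ∅ | -2,-1,0 } ⇒ -3
edge 4 of 13 (R): { ∅ | -3,-2,-1,0 } ⇒ -4
edge 5 of 13 (R): { ∅ | -4,-3,-2,-1,0 } ⇒ -5
edge 6 of 13 (R): { ∅ | -5,-4,-3,-2,-1,0 } ⇒ -6
edge 7 of 13 (R): { ∅ | -6,-5,-4,-3,-2,-1,0 } ⇒ -7
edge 8 of 13 (B): { -7 | -6,-5,-4,-3,-2,-1,0 } ⇒ -13/2
edge 9 of 13 (R): { -7 | -13/2,-6,-5,-4,-3,-2,-1,0 } ⇒ -27/4
edge 10 of 13 (B): { -7,-27/4 | -13/2,-6,-5,-4,-3,-2,-1,0 } ⇒ -53/8
edge 11 of 13 (B): { -7,-27/4,-53/8 | -13/2,-6,-5,-4,-3,-2,-1,0 } ⇒ -105/16
edge 12 of 13 (B): { -7,-27/4,-53/8,-105/16 | -13/2,-6,-5,-4,-3,-2,-1,0 } ⇒ -209/32
edge 13 of 13 (R): { -7,-27/4,-53/8,-105/16 | -209/32,-13/2,-6,-5,-4,-3,-2,-1,0 } ⇒ -419/64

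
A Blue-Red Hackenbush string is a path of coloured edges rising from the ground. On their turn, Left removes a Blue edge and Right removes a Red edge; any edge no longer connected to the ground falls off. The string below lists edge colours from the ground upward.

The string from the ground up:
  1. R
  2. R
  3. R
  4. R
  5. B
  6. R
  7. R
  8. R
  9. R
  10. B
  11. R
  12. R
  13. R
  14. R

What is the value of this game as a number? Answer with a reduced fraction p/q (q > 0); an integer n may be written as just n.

-4063/1024

Recurse on prefixes of the 14-edge string R R R R B R R R R B R R R R:
step 1: add R to get R; options L={  } R={ 0 } — -1
step 2: add R to get RR; options L={  } R={ -1 0 } — -2
step 3: add R to get RRR; options L={  } R={ -2 -1 0 } — -3
step 4: add R to get RRRR; options L={  } R={ -3 -2 -1 0 } — -4
step 5: add B to get RRRRB; options L={ -4 } R={ -3 -2 -1 0 } — -7/2
step 6: add R to get RRRRBR; options L={ -4 } R={ -7/2 -3 -2 -1 0 } — -15/4
step 7: add R to get RRRRBRR; options L={ -4 } R={ -15/4 -7/2 -3 -2 -1 0 } — -31/8
step 8: add R to get RRRRBRRR; options L={ -4 } R={ -31/8 -15/4 -7/2 -3 -2 -1 0 } — -63/16
step 9: add R to get RRRRBRRRR; options L={ -4 } R={ -63/16 -31/8 -15/4 -7/2 -3 -2 -1 0 } — -127/32
step 10: add B to get RRRRBRRRRB; options L={ -4 -127/32 } R={ -63/16 -31/8 -15/4 -7/2 -3 -2 -1 0 } — -253/64
step 11: add R to get RRRRBRRRRBR; options L={ -4 -127/32 } R={ -253/64 -63/16 -31/8 -15/4 -7/2 -3 -2 -1 0 } — -507/128
step 12: add R to get RRRRBRRRRBRR; options L={ -4 -127/32 } R={ -507/128 -253/64 -63/16 -31/8 -15/4 -7/2 -3 -2 -1 0 } — -1015/256
step 13: add R to get RRRRBRRRRBRRR; options L={ -4 -127/32 } R={ -1015/256 -507/128 -253/64 -63/16 -31/8 -15/4 -7/2 -3 -2 -1 0 } — -2031/512
step 14: add R to get RRRRBRRRRBRRRR; options L={ -4 -127/32 } R={ -2031/512 -1015/256 -507/128 -253/64 -63/16 -31/8 -15/4 -7/2 -3 -2 -1 0 } — -4063/1024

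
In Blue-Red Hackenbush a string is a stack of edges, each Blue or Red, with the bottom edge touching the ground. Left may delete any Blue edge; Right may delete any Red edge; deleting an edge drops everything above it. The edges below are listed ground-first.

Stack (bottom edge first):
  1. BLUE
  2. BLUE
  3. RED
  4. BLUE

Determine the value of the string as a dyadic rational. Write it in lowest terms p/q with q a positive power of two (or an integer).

edge 1 of 4 (BLUE): { 0 | ∅ } ⇒ 1
edge 2 of 4 (BLUE): { 0 1 | ∅ } ⇒ 2
edge 3 of 4 (RED): { 0 1 | 2 } ⇒ 3/2
edge 4 of 4 (BLUE): { 0 1 3/2 | 2 } ⇒ 7/4

7/4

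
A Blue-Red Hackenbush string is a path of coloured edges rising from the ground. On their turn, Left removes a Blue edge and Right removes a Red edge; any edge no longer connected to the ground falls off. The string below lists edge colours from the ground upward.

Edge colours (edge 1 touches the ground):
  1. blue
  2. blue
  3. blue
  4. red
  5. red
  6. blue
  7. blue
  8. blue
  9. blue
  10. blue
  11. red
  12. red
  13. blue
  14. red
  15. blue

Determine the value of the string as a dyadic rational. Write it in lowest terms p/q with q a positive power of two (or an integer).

Recurse on prefixes of the 15-edge string blue blue blue red red blue blue blue blue blue red red blue red blue:
v(b) = { 0 | ∅ } => 1
v(bb) = { 0 1 | ∅ } => 2
v(bbb) = { 0 1 2 | ∅ } => 3
v(bbbr) = { 0 1 2 | 3 } => 5/2
v(bbbrr) = { 0 1 2 | 5/2 3 } => 9/4
v(bbbrrb) = { 0 1 2 9/4 | 5/2 3 } => 19/8
v(bbbrrbb) = { 0 1 2 9/4 19/8 | 5/2 3 } => 39/16
v(bbbrrbbb) = { 0 1 2 9/4 19/8 39/16 | 5/2 3 } => 79/32
v(bbbrrbbbb) = { 0 1 2 9/4 19/8 39/16 79/32 | 5/2 3 } => 159/64
v(bbbrrbbbbb) = { 0 1 2 9/4 19/8 39/16 79/32 159/64 | 5/2 3 } => 319/128
v(bbbrrbbbbbr) = { 0 1 2 9/4 19/8 39/16 79/32 159/64 | 319/128 5/2 3 } => 637/256
v(bbbrrbbbbbrr) = { 0 1 2 9/4 19/8 39/16 79/32 159/64 | 637/256 319/128 5/2 3 } => 1273/512
v(bbbrrbbbbbrrb) = { 0 1 2 9/4 19/8 39/16 79/32 159/64 1273/512 | 637/256 319/128 5/2 3 } => 2547/1024
v(bbbrrbbbbbrrbr) = { 0 1 2 9/4 19/8 39/16 79/32 159/64 1273/512 | 2547/1024 637/256 319/128 5/2 3 } => 5093/2048
v(bbbrrbbbbbrrbrb) = { 0 1 2 9/4 19/8 39/16 79/32 159/64 1273/512 5093/2048 | 2547/1024 637/256 319/128 5/2 3 } => 10187/4096

10187/4096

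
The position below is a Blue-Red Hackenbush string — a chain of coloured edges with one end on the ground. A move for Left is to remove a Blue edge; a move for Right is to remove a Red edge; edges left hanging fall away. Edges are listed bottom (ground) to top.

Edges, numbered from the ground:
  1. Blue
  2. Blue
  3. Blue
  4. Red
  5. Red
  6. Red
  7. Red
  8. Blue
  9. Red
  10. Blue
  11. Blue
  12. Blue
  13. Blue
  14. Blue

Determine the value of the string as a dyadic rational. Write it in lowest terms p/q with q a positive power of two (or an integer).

4287/2048

Prefix values for Blue Blue Blue Red Red Red Red Blue Red Blue Blue Blue Blue Blue via {L|R} + simplicity:
1 of 14 · B · max L 0 · min R +∞ -> 1
2 of 14 · BB · max L 1 · min R +∞ -> 2
3 of 14 · BBB · max L 2 · min R +∞ -> 3
4 of 14 · BBBR · max L 2 · min R 3 -> 5/2
5 of 14 · BBBRR · max L 2 · min R 5/2 -> 9/4
6 of 14 · BBBRRR · max L 2 · min R 9/4 -> 17/8
7 of 14 · BBBRRRR · max L 2 · min R 17/8 -> 33/16
8 of 14 · BBBRRRRB · max L 33/16 · min R 17/8 -> 67/32
9 of 14 · BBBRRRRBR · max L 33/16 · min R 67/32 -> 133/64
10 of 14 · BBBRRRRBRB · max L 133/64 · min R 67/32 -> 267/128
11 of 14 · BBBRRRRBRBB · max L 267/128 · min R 67/32 -> 535/256
12 of 14 · BBBRRRRBRBBB · max L 535/256 · min R 67/32 -> 1071/512
13 of 14 · BBBRRRRBRBBBB · max L 1071/512 · min R 67/32 -> 2143/1024
14 of 14 · BBBRRRRBRBBBBB · max L 2143/1024 · min R 67/32 -> 4287/2048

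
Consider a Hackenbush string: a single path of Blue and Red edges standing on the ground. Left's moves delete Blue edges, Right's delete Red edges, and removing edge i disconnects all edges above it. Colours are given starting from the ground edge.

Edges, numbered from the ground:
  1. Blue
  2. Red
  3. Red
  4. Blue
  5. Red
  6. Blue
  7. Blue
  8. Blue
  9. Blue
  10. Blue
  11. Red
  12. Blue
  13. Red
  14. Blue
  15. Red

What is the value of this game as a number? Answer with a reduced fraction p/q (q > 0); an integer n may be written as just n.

6101/16384

v(B) = { 0 | · } → 1
v(BR) = { 0 | 1 } → 1/2
v(BRR) = { 0 | 1/2,1 } → 1/4
v(BRRB) = { 0,1/4 | 1/2,1 } → 3/8
v(BRRBR) = { 0,1/4 | 3/8,1/2,1 } → 5/16
v(BRRBRB) = { 0,1/4,5/16 | 3/8,1/2,1 } → 11/32
v(BRRBRBB) = { 0,1/4,5/16,11/32 | 3/8,1/2,1 } → 23/64
v(BRRBRBBB) = { 0,1/4,5/16,11/32,23/64 | 3/8,1/2,1 } → 47/128
v(BRRBRBBBB) = { 0,1/4,5/16,11/32,23/64,47/128 | 3/8,1/2,1 } → 95/256
v(BRRBRBBBBB) = { 0,1/4,5/16,11/32,23/64,47/128,95/256 | 3/8,1/2,1 } → 191/512
v(BRRBRBBBBBR) = { 0,1/4,5/16,11/32,23/64,47/128,95/256 | 191/512,3/8,1/2,1 } → 381/1024
v(BRRBRBBBBBRB) = { 0,1/4,5/16,11/32,23/64,47/128,95/256,381/1024 | 191/512,3/8,1/2,1 } → 763/2048
v(BRRBRBBBBBRBR) = { 0,1/4,5/16,11/32,23/64,47/128,95/256,381/1024 | 763/2048,191/512,3/8,1/2,1 } → 1525/4096
v(BRRBRBBBBBRBRB) = { 0,1/4,5/16,11/32,23/64,47/128,95/256,381/1024,1525/4096 | 763/2048,191/512,3/8,1/2,1 } → 3051/8192
v(BRRBRBBBBBRBRBR) = { 0,1/4,5/16,11/32,23/64,47/128,95/256,381/1024,1525/4096 | 3051/8192,763/2048,191/512,3/8,1/2,1 } → 6101/16384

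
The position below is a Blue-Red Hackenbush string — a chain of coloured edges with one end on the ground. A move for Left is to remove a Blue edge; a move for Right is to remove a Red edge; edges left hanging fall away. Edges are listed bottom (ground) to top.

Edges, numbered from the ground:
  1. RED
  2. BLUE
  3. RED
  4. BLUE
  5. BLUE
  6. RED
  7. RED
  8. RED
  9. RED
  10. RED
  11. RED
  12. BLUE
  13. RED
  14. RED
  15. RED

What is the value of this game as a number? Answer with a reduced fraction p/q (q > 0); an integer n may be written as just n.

-10223/16384

edge 1 of 15 (RED): { none | 0 } — -1
edge 2 of 15 (BLUE): { -1 | 0 } — -1/2
edge 3 of 15 (RED): { -1 | -1/2, 0 } — -3/4
edge 4 of 15 (BLUE): { -1, -3/4 | -1/2, 0 } — -5/8
edge 5 of 15 (BLUE): { -1, -3/4, -5/8 | -1/2, 0 } — -9/16
edge 6 of 15 (RED): { -1, -3/4, -5/8 | -9/16, -1/2, 0 } — -19/32
edge 7 of 15 (RED): { -1, -3/4, -5/8 | -19/32, -9/16, -1/2, 0 } — -39/64
edge 8 of 15 (RED): { -1, -3/4, -5/8 | -39/64, -19/32, -9/16, -1/2, 0 } — -79/128
edge 9 of 15 (RED): { -1, -3/4, -5/8 | -79/128, -39/64, -19/32, -9/16, -1/2, 0 } — -159/256
edge 10 of 15 (RED): { -1, -3/4, -5/8 | -159/256, -79/128, -39/64, -19/32, -9/16, -1/2, 0 } — -319/512
edge 11 of 15 (RED): { -1, -3/4, -5/8 | -319/512, -159/256, -79/128, -39/64, -19/32, -9/16, -1/2, 0 } — -639/1024
edge 12 of 15 (BLUE): { -1, -3/4, -5/8, -639/1024 | -319/512, -159/256, -79/128, -39/64, -19/32, -9/16, -1/2, 0 } — -1277/2048
edge 13 of 15 (RED): { -1, -3/4, -5/8, -639/1024 | -1277/2048, -319/512, -159/256, -79/128, -39/64, -19/32, -9/16, -1/2, 0 } — -2555/4096
edge 14 of 15 (RED): { -1, -3/4, -5/8, -639/1024 | -2555/4096, -1277/2048, -319/512, -159/256, -79/128, -39/64, -19/32, -9/16, -1/2, 0 } — -5111/8192
edge 15 of 15 (RED): { -1, -3/4, -5/8, -639/1024 | -5111/8192, -2555/4096, -1277/2048, -319/512, -159/256, -79/128, -39/64, -19/32, -9/16, -1/2, 0 } — -10223/16384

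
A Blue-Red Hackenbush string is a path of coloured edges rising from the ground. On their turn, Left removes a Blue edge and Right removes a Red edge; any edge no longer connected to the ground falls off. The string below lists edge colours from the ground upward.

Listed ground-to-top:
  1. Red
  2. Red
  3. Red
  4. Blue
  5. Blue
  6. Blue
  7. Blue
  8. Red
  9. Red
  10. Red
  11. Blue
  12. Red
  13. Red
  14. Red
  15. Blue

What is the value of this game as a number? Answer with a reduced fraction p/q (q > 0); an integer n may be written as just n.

-8669/4096

edge 1 of 15 (Red): { (no moves) | 0 } ⇒ -1
edge 2 of 15 (Red): { (no moves) | -1, 0 } ⇒ -2
edge 3 of 15 (Red): { (no moves) | -2, -1, 0 } ⇒ -3
edge 4 of 15 (Blue): { -3 | -2, -1, 0 } ⇒ -5/2
edge 5 of 15 (Blue): { -3, -5/2 | -2, -1, 0 } ⇒ -9/4
edge 6 of 15 (Blue): { -3, -5/2, -9/4 | -2, -1, 0 } ⇒ -17/8
edge 7 of 15 (Blue): { -3, -5/2, -9/4, -17/8 | -2, -1, 0 } ⇒ -33/16
edge 8 of 15 (Red): { -3, -5/2, -9/4, -17/8 | -33/16, -2, -1, 0 } ⇒ -67/32
edge 9 of 15 (Red): { -3, -5/2, -9/4, -17/8 | -67/32, -33/16, -2, -1, 0 } ⇒ -135/64
edge 10 of 15 (Red): { -3, -5/2, -9/4, -17/8 | -135/64, -67/32, -33/16, -2, -1, 0 } ⇒ -271/128
edge 11 of 15 (Blue): { -3, -5/2, -9/4, -17/8, -271/128 | -135/64, -67/32, -33/16, -2, -1, 0 } ⇒ -541/256
edge 12 of 15 (Red): { -3, -5/2, -9/4, -17/8, -271/128 | -541/256, -135/64, -67/32, -33/16, -2, -1, 0 } ⇒ -1083/512
edge 13 of 15 (Red): { -3, -5/2, -9/4, -17/8, -271/128 | -1083/512, -541/256, -135/64, -67/32, -33/16, -2, -1, 0 } ⇒ -2167/1024
edge 14 of 15 (Red): { -3, -5/2, -9/4, -17/8, -271/128 | -2167/1024, -1083/512, -541/256, -135/64, -67/32, -33/16, -2, -1, 0 } ⇒ -4335/2048
edge 15 of 15 (Blue): { -3, -5/2, -9/4, -17/8, -271/128, -4335/2048 | -2167/1024, -1083/512, -541/256, -135/64, -67/32, -33/16, -2, -1, 0 } ⇒ -8669/4096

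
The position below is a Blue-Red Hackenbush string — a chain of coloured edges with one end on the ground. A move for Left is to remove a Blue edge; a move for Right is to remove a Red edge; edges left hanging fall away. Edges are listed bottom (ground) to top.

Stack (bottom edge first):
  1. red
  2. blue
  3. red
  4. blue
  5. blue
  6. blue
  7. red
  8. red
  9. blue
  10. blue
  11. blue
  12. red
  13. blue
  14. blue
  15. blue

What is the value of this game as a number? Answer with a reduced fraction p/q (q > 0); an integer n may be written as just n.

-8977/16384

step 1: add red to get r; options L={ ∅ } R={ 0 } gives -1
step 2: add blue to get rb; options L={ -1 } R={ 0 } gives -1/2
step 3: add red to get rbr; options L={ -1 } R={ -1/2; 0 } gives -3/4
step 4: add blue to get rbrb; options L={ -1; -3/4 } R={ -1/2; 0 } gives -5/8
step 5: add blue to get rbrbb; options L={ -1; -3/4; -5/8 } R={ -1/2; 0 } gives -9/16
step 6: add blue to get rbrbbb; options L={ -1; -3/4; -5/8; -9/16 } R={ -1/2; 0 } gives -17/32
step 7: add red to get rbrbbbr; options L={ -1; -3/4; -5/8; -9/16 } R={ -17/32; -1/2; 0 } gives -35/64
step 8: add red to get rbrbbbrr; options L={ -1; -3/4; -5/8; -9/16 } R={ -35/64; -17/32; -1/2; 0 } gives -71/128
step 9: add blue to get rbrbbbrrb; options L={ -1; -3/4; -5/8; -9/16; -71/128 } R={ -35/64; -17/32; -1/2; 0 } gives -141/256
step 10: add blue to get rbrbbbrrbb; options L={ -1; -3/4; -5/8; -9/16; -71/128; -141/256 } R={ -35/64; -17/32; -1/2; 0 } gives -281/512
step 11: add blue to get rbrbbbrrbbb; options L={ -1; -3/4; -5/8; -9/16; -71/128; -141/256; -281/512 } R={ -35/64; -17/32; -1/2; 0 } gives -561/1024
step 12: add red to get rbrbbbrrbbbr; options L={ -1; -3/4; -5/8; -9/16; -71/128; -141/256; -281/512 } R={ -561/1024; -35/64; -17/32; -1/2; 0 } gives -1123/2048
step 13: add blue to get rbrbbbrrbbbrb; options L={ -1; -3/4; -5/8; -9/16; -71/128; -141/256; -281/512; -1123/2048 } R={ -561/1024; -35/64; -17/32; -1/2; 0 } gives -2245/4096
step 14: add blue to get rbrbbbrrbbbrbb; options L={ -1; -3/4; -5/8; -9/16; -71/128; -141/256; -281/512; -1123/2048; -2245/4096 } R={ -561/1024; -35/64; -17/32; -1/2; 0 } gives -4489/8192
step 15: add blue to get rbrbbbrrbbbrbbb; options L={ -1; -3/4; -5/8; -9/16; -71/128; -141/256; -281/512; -1123/2048; -2245/4096; -4489/8192 } R={ -561/1024; -35/64; -17/32; -1/2; 0 } gives -8977/16384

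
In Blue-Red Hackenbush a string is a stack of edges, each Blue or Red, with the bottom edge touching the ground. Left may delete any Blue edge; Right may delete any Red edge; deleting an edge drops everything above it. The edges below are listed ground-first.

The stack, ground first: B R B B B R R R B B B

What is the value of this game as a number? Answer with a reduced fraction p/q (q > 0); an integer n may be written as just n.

911/1024

step 1: add B to get B; options L={ 0 } R={ — } -> 1
step 2: add R to get BR; options L={ 0 } R={ 1 } -> 1/2
step 3: add B to get BRB; options L={ 0; 1/2 } R={ 1 } -> 3/4
step 4: add B to get BRBB; options L={ 0; 1/2; 3/4 } R={ 1 } -> 7/8
step 5: add B to get BRBBB; options L={ 0; 1/2; 3/4; 7/8 } R={ 1 } -> 15/16
step 6: add R to get BRBBBR; options L={ 0; 1/2; 3/4; 7/8 } R={ 15/16; 1 } -> 29/32
step 7: add R to get BRBBBRR; options L={ 0; 1/2; 3/4; 7/8 } R={ 29/32; 15/16; 1 } -> 57/64
step 8: add R to get BRBBBRRR; options L={ 0; 1/2; 3/4; 7/8 } R={ 57/64; 29/32; 15/16; 1 } -> 113/128
step 9: add B to get BRBBBRRRB; options L={ 0; 1/2; 3/4; 7/8; 113/128 } R={ 57/64; 29/32; 15/16; 1 } -> 227/256
step 10: add B to get BRBBBRRRBB; options L={ 0; 1/2; 3/4; 7/8; 113/128; 227/256 } R={ 57/64; 29/32; 15/16; 1 } -> 455/512
step 11: add B to get BRBBBRRRBBB; options L={ 0; 1/2; 3/4; 7/8; 113/128; 227/256; 455/512 } R={ 57/64; 29/32; 15/16; 1 } -> 911/1024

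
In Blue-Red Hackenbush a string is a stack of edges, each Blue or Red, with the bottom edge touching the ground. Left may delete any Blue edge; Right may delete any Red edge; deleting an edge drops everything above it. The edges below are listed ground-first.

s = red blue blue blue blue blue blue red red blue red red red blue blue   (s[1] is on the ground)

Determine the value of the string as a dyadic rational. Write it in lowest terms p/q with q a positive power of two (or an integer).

Build val(s[:k]) for k = 1..15, string s = red blue blue blue blue blue blue red red blue red red red blue blue.
r: Left { — }, Right { 0 } -> simplest -1
rb: Left { -1 }, Right { 0 } -> simplest -1/2
rbb: Left { -1 -1/2 }, Right { 0 } -> simplest -1/4
rbbb: Left { -1 -1/2 -1/4 }, Right { 0 } -> simplest -1/8
rbbbb: Left { -1 -1/2 -1/4 -1/8 }, Right { 0 } -> simplest -1/16
rbbbbb: Left { -1 -1/2 -1/4 -1/8 -1/16 }, Right { 0 } -> simplest -1/32
rbbbbbb: Left { -1 -1/2 -1/4 -1/8 -1/16 -1/32 }, Right { 0 } -> simplest -1/64
rbbbbbbr: Left { -1 -1/2 -1/4 -1/8 -1/16 -1/32 }, Right { -1/64 0 } -> simplest -3/128
rbbbbbbrr: Left { -1 -1/2 -1/4 -1/8 -1/16 -1/32 }, Right { -3/128 -1/64 0 } -> simplest -7/256
rbbbbbbrrb: Left { -1 -1/2 -1/4 -1/8 -1/16 -1/32 -7/256 }, Right { -3/128 -1/64 0 } -> simplest -13/512
rbbbbbbrrbr: Left { -1 -1/2 -1/4 -1/8 -1/16 -1/32 -7/256 }, Right { -13/512 -3/128 -1/64 0 } -> simplest -27/1024
rbbbbbbrrbrr: Left { -1 -1/2 -1/4 -1/8 -1/16 -1/32 -7/256 }, Right { -27/1024 -13/512 -3/128 -1/64 0 } -> simplest -55/2048
rbbbbbbrrbrrr: Left { -1 -1/2 -1/4 -1/8 -1/16 -1/32 -7/256 }, Right { -55/2048 -27/1024 -13/512 -3/128 -1/64 0 } -> simplest -111/4096
rbbbbbbrrbrrrb: Left { -1 -1/2 -1/4 -1/8 -1/16 -1/32 -7/256 -111/4096 }, Right { -55/2048 -27/1024 -13/512 -3/128 -1/64 0 } -> simplest -221/8192
rbbbbbbrrbrrrbb: Left { -1 -1/2 -1/4 -1/8 -1/16 -1/32 -7/256 -111/4096 -221/8192 }, Right { -55/2048 -27/1024 -13/512 -3/128 -1/64 0 } -> simplest -441/16384

-441/16384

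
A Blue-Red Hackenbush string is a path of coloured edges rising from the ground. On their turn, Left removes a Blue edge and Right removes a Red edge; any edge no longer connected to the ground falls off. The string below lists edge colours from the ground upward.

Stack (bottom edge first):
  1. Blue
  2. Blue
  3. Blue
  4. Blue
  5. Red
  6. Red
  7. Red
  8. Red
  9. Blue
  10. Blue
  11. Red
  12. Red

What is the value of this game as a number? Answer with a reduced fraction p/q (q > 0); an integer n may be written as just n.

g_1 [B]  L=[0]  R=[]  → 1
g_2 [BB]  L=[0; 1]  R=[]  → 2
g_3 [BBB]  L=[0; 1; 2]  R=[]  → 3
g_4 [BBBB]  L=[0; 1; 2; 3]  R=[]  → 4
g_5 [BBBBR]  L=[0; 1; 2; 3]  R=[4]  → 7/2
g_6 [BBBBRR]  L=[0; 1; 2; 3]  R=[7/2; 4]  → 13/4
g_7 [BBBBRRR]  L=[0; 1; 2; 3]  R=[13/4; 7/2; 4]  → 25/8
g_8 [BBBBRRRR]  L=[0; 1; 2; 3]  R=[25/8; 13/4; 7/2; 4]  → 49/16
g_9 [BBBBRRRRB]  L=[0; 1; 2; 3; 49/16]  R=[25/8; 13/4; 7/2; 4]  → 99/32
g_10 [BBBBRRRRBB]  L=[0; 1; 2; 3; 49/16; 99/32]  R=[25/8; 13/4; 7/2; 4]  → 199/64
g_11 [BBBBRRRRBBR]  L=[0; 1; 2; 3; 49/16; 99/32]  R=[199/64; 25/8; 13/4; 7/2; 4]  → 397/128
g_12 [BBBBRRRRBBRR]  L=[0; 1; 2; 3; 49/16; 99/32]  R=[397/128; 199/64; 25/8; 13/4; 7/2; 4]  → 793/256

793/256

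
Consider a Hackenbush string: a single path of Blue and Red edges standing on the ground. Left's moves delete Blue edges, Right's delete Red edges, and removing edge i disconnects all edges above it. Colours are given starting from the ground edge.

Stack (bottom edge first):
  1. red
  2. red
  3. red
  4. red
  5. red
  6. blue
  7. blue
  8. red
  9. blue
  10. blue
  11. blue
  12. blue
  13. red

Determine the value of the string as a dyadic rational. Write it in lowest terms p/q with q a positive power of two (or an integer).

-1091/256

step 1: add red to get r; options L={ — } R={ 0 } = -1
step 2: add red to get rr; options L={ — } R={ -1; 0 } = -2
step 3: add red to get rrr; options L={ — } R={ -2; -1; 0 } = -3
step 4: add red to get rrrr; options L={ — } R={ -3; -2; -1; 0 } = -4
step 5: add red to get rrrrr; options L={ — } R={ -4; -3; -2; -1; 0 } = -5
step 6: add blue to get rrrrrb; options L={ -5 } R={ -4; -3; -2; -1; 0 } = -9/2
step 7: add blue to get rrrrrbb; options L={ -5; -9/2 } R={ -4; -3; -2; -1; 0 } = -17/4
step 8: add red to get rrrrrbbr; options L={ -5; -9/2 } R={ -17/4; -4; -3; -2; -1; 0 } = -35/8
step 9: add blue to get rrrrrbbrb; options L={ -5; -9/2; -35/8 } R={ -17/4; -4; -3; -2; -1; 0 } = -69/16
step 10: add blue to get rrrrrbbrbb; options L={ -5; -9/2; -35/8; -69/16 } R={ -17/4; -4; -3; -2; -1; 0 } = -137/32
step 11: add blue to get rrrrrbbrbbb; options L={ -5; -9/2; -35/8; -69/16; -137/32 } R={ -17/4; -4; -3; -2; -1; 0 } = -273/64
step 12: add blue to get rrrrrbbrbbbb; options L={ -5; -9/2; -35/8; -69/16; -137/32; -273/64 } R={ -17/4; -4; -3; -2; -1; 0 } = -545/128
step 13: add red to get rrrrrbbrbbbbr; options L={ -5; -9/2; -35/8; -69/16; -137/32; -273/64 } R={ -545/128; -17/4; -4; -3; -2; -1; 0 } = -1091/256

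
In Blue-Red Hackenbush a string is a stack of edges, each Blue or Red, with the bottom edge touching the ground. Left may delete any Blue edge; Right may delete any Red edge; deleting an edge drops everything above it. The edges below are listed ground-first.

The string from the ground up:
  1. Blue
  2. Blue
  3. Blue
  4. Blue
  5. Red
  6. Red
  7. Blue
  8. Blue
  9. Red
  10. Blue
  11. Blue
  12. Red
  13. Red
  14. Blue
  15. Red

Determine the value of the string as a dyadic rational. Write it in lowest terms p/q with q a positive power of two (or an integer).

7013/2048

Recurse on prefixes of the 15-edge string Blue Blue Blue Blue Red Red Blue Blue Red Blue Blue Red Red Blue Red:
v_1 [B]  L=[0]  R=[—]  => 1
v_2 [BB]  L=[0,1]  R=[—]  => 2
v_3 [BBB]  L=[0,1,2]  R=[—]  => 3
v_4 [BBBB]  L=[0,1,2,3]  R=[—]  => 4
v_5 [BBBBR]  L=[0,1,2,3]  R=[4]  => 7/2
v_6 [BBBBRR]  L=[0,1,2,3]  R=[7/2,4]  => 13/4
v_7 [BBBBRRB]  L=[0,1,2,3,13/4]  R=[7/2,4]  => 27/8
v_8 [BBBBRRBB]  L=[0,1,2,3,13/4,27/8]  R=[7/2,4]  => 55/16
v_9 [BBBBRRBBR]  L=[0,1,2,3,13/4,27/8]  R=[55/16,7/2,4]  => 109/32
v_10 [BBBBRRBBRB]  L=[0,1,2,3,13/4,27/8,109/32]  R=[55/16,7/2,4]  => 219/64
v_11 [BBBBRRBBRBB]  L=[0,1,2,3,13/4,27/8,109/32,219/64]  R=[55/16,7/2,4]  => 439/128
v_12 [BBBBRRBBRBBR]  L=[0,1,2,3,13/4,27/8,109/32,219/64]  R=[439/128,55/16,7/2,4]  => 877/256
v_13 [BBBBRRBBRBBRR]  L=[0,1,2,3,13/4,27/8,109/32,219/64]  R=[877/256,439/128,55/16,7/2,4]  => 1753/512
v_14 [BBBBRRBBRBBRRB]  L=[0,1,2,3,13/4,27/8,109/32,219/64,1753/512]  R=[877/256,439/128,55/16,7/2,4]  => 3507/1024
v_15 [BBBBRRBBRBBRRBR]  L=[0,1,2,3,13/4,27/8,109/32,219/64,1753/512]  R=[3507/1024,877/256,439/128,55/16,7/2,4]  => 7013/2048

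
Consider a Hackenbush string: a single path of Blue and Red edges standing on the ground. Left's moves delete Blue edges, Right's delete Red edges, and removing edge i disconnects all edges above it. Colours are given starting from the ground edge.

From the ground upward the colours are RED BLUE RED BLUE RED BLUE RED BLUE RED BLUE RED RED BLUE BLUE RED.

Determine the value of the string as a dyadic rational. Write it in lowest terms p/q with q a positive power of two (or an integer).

-10931/16384

v_1 [R]  L=[∅]  R=[0]  ⇒ -1
v_2 [RB]  L=[-1]  R=[0]  ⇒ -1/2
v_3 [RBR]  L=[-1]  R=[-1/2; 0]  ⇒ -3/4
v_4 [RBRB]  L=[-1; -3/4]  R=[-1/2; 0]  ⇒ -5/8
v_5 [RBRBR]  L=[-1; -3/4]  R=[-5/8; -1/2; 0]  ⇒ -11/16
v_6 [RBRBRB]  L=[-1; -3/4; -11/16]  R=[-5/8; -1/2; 0]  ⇒ -21/32
v_7 [RBRBRBR]  L=[-1; -3/4; -11/16]  R=[-21/32; -5/8; -1/2; 0]  ⇒ -43/64
v_8 [RBRBRBRB]  L=[-1; -3/4; -11/16; -43/64]  R=[-21/32; -5/8; -1/2; 0]  ⇒ -85/128
v_9 [RBRBRBRBR]  L=[-1; -3/4; -11/16; -43/64]  R=[-85/128; -21/32; -5/8; -1/2; 0]  ⇒ -171/256
v_10 [RBRBRBRBRB]  L=[-1; -3/4; -11/16; -43/64; -171/256]  R=[-85/128; -21/32; -5/8; -1/2; 0]  ⇒ -341/512
v_11 [RBRBRBRBRBR]  L=[-1; -3/4; -11/16; -43/64; -171/256]  R=[-341/512; -85/128; -21/32; -5/8; -1/2; 0]  ⇒ -683/1024
v_12 [RBRBRBRBRBRR]  L=[-1; -3/4; -11/16; -43/64; -171/256]  R=[-683/1024; -341/512; -85/128; -21/32; -5/8; -1/2; 0]  ⇒ -1367/2048
v_13 [RBRBRBRBRBRRB]  L=[-1; -3/4; -11/16; -43/64; -171/256; -1367/2048]  R=[-683/1024; -341/512; -85/128; -21/32; -5/8; -1/2; 0]  ⇒ -2733/4096
v_14 [RBRBRBRBRBRRBB]  L=[-1; -3/4; -11/16; -43/64; -171/256; -1367/2048; -2733/4096]  R=[-683/1024; -341/512; -85/128; -21/32; -5/8; -1/2; 0]  ⇒ -5465/8192
v_15 [RBRBRBRBRBRRBBR]  L=[-1; -3/4; -11/16; -43/64; -171/256; -1367/2048; -2733/4096]  R=[-5465/8192; -683/1024; -341/512; -85/128; -21/32; -5/8; -1/2; 0]  ⇒ -10931/16384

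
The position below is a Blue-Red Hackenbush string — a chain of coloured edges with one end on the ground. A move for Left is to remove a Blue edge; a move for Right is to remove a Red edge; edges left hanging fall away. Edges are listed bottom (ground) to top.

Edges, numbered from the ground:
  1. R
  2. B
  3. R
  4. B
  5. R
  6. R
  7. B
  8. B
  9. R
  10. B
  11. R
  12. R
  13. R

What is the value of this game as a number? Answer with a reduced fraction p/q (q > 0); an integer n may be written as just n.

-2863/4096

edge 1 of 13 (R): { none | 0 } ⇒ -1
edge 2 of 13 (B): { -1 | 0 } ⇒ -1/2
edge 3 of 13 (R): { -1 | -1/2, 0 } ⇒ -3/4
edge 4 of 13 (B): { -1, -3/4 | -1/2, 0 } ⇒ -5/8
edge 5 of 13 (R): { -1, -3/4 | -5/8, -1/2, 0 } ⇒ -11/16
edge 6 of 13 (R): { -1, -3/4 | -11/16, -5/8, -1/2, 0 } ⇒ -23/32
edge 7 of 13 (B): { -1, -3/4, -23/32 | -11/16, -5/8, -1/2, 0 } ⇒ -45/64
edge 8 of 13 (B): { -1, -3/4, -23/32, -45/64 | -11/16, -5/8, -1/2, 0 } ⇒ -89/128
edge 9 of 13 (R): { -1, -3/4, -23/32, -45/64 | -89/128, -11/16, -5/8, -1/2, 0 } ⇒ -179/256
edge 10 of 13 (B): { -1, -3/4, -23/32, -45/64, -179/256 | -89/128, -11/16, -5/8, -1/2, 0 } ⇒ -357/512
edge 11 of 13 (R): { -1, -3/4, -23/32, -45/64, -179/256 | -357/512, -89/128, -11/16, -5/8, -1/2, 0 } ⇒ -715/1024
edge 12 of 13 (R): { -1, -3/4, -23/32, -45/64, -179/256 | -715/1024, -357/512, -89/128, -11/16, -5/8, -1/2, 0 } ⇒ -1431/2048
edge 13 of 13 (R): { -1, -3/4, -23/32, -45/64, -179/256 | -1431/2048, -715/1024, -357/512, -89/128, -11/16, -5/8, -1/2, 0 } ⇒ -2863/4096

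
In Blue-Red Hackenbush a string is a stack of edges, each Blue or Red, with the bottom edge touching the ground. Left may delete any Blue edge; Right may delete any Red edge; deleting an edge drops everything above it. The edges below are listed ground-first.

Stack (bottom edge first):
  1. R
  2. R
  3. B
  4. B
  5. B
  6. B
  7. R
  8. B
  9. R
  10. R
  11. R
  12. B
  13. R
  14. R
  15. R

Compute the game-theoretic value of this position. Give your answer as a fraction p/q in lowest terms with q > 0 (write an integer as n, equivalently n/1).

-8943/8192

Prefix values for R R B B B B R B R R R B R R R via {L|R} + simplicity:
G(R) = {  | 0 } = -1
G(RR) = {  | -1 0 } = -2
G(RRB) = { -2 | -1 0 } = -3/2
G(RRBB) = { -2 -3/2 | -1 0 } = -5/4
G(RRBBB) = { -2 -3/2 -5/4 | -1 0 } = -9/8
G(RRBBBB) = { -2 -3/2 -5/4 -9/8 | -1 0 } = -17/16
G(RRBBBBR) = { -2 -3/2 -5/4 -9/8 | -17/16 -1 0 } = -35/32
G(RRBBBBRB) = { -2 -3/2 -5/4 -9/8 -35/32 | -17/16 -1 0 } = -69/64
G(RRBBBBRBR) = { -2 -3/2 -5/4 -9/8 -35/32 | -69/64 -17/16 -1 0 } = -139/128
G(RRBBBBRBRR) = { -2 -3/2 -5/4 -9/8 -35/32 | -139/128 -69/64 -17/16 -1 0 } = -279/256
G(RRBBBBRBRRR) = { -2 -3/2 -5/4 -9/8 -35/32 | -279/256 -139/128 -69/64 -17/16 -1 0 } = -559/512
G(RRBBBBRBRRRB) = { -2 -3/2 -5/4 -9/8 -35/32 -559/512 | -279/256 -139/128 -69/64 -17/16 -1 0 } = -1117/1024
G(RRBBBBRBRRRBR) = { -2 -3/2 -5/4 -9/8 -35/32 -559/512 | -1117/1024 -279/256 -139/128 -69/64 -17/16 -1 0 } = -2235/2048
G(RRBBBBRBRRRBRR) = { -2 -3/2 -5/4 -9/8 -35/32 -559/512 | -2235/2048 -1117/1024 -279/256 -139/128 -69/64 -17/16 -1 0 } = -4471/4096
G(RRBBBBRBRRRBRRR) = { -2 -3/2 -5/4 -9/8 -35/32 -559/512 | -4471/4096 -2235/2048 -1117/1024 -279/256 -139/128 -69/64 -17/16 -1 0 } = -8943/8192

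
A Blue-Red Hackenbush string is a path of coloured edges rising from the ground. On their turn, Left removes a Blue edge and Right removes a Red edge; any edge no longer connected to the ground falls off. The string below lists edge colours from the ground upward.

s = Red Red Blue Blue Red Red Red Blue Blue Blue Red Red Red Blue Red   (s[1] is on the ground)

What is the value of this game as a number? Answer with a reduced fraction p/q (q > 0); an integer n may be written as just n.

-11835/8192

R: Left { ∅ }, Right { 0 } — simplest -1
RR: Left { ∅ }, Right { -1; 0 } — simplest -2
RRB: Left { -2 }, Right { -1; 0 } — simplest -3/2
RRBB: Left { -2; -3/2 }, Right { -1; 0 } — simplest -5/4
RRBBR: Left { -2; -3/2 }, Right { -5/4; -1; 0 } — simplest -11/8
RRBBRR: Left { -2; -3/2 }, Right { -11/8; -5/4; -1; 0 } — simplest -23/16
RRBBRRR: Left { -2; -3/2 }, Right { -23/16; -11/8; -5/4; -1; 0 } — simplest -47/32
RRBBRRRB: Left { -2; -3/2; -47/32 }, Right { -23/16; -11/8; -5/4; -1; 0 } — simplest -93/64
RRBBRRRBB: Left { -2; -3/2; -47/32; -93/64 }, Right { -23/16; -11/8; -5/4; -1; 0 } — simplest -185/128
RRBBRRRBBB: Left { -2; -3/2; -47/32; -93/64; -185/128 }, Right { -23/16; -11/8; -5/4; -1; 0 } — simplest -369/256
RRBBRRRBBBR: Left { -2; -3/2; -47/32; -93/64; -185/128 }, Right { -369/256; -23/16; -11/8; -5/4; -1; 0 } — simplest -739/512
RRBBRRRBBBRR: Left { -2; -3/2; -47/32; -93/64; -185/128 }, Right { -739/512; -369/256; -23/16; -11/8; -5/4; -1; 0 } — simplest -1479/1024
RRBBRRRBBBRRR: Left { -2; -3/2; -47/32; -93/64; -185/128 }, Right { -1479/1024; -739/512; -369/256; -23/16; -11/8; -5/4; -1; 0 } — simplest -2959/2048
RRBBRRRBBBRRRB: Left { -2; -3/2; -47/32; -93/64; -185/128; -2959/2048 }, Right { -1479/1024; -739/512; -369/256; -23/16; -11/8; -5/4; -1; 0 } — simplest -5917/4096
RRBBRRRBBBRRRBR: Left { -2; -3/2; -47/32; -93/64; -185/128; -2959/2048 }, Right { -5917/4096; -1479/1024; -739/512; -369/256; -23/16; -11/8; -5/4; -1; 0 } — simplest -11835/8192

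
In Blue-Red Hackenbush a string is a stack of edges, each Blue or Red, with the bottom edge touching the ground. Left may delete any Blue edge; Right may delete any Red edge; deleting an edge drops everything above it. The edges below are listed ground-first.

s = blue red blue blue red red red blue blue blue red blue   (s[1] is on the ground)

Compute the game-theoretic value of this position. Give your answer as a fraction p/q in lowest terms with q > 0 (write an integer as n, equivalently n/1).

1595/2048

Prefix values for blue red blue blue red red red blue blue blue red blue via {L|R} + simplicity:
edge 1 of 12 (blue): { 0 | ∅ } so 1
edge 2 of 12 (red): { 0 | 1 } so 1/2
edge 3 of 12 (blue): { 0; 1/2 | 1 } so 3/4
edge 4 of 12 (blue): { 0; 1/2; 3/4 | 1 } so 7/8
edge 5 of 12 (red): { 0; 1/2; 3/4 | 7/8; 1 } so 13/16
edge 6 of 12 (red): { 0; 1/2; 3/4 | 13/16; 7/8; 1 } so 25/32
edge 7 of 12 (red): { 0; 1/2; 3/4 | 25/32; 13/16; 7/8; 1 } so 49/64
edge 8 of 12 (blue): { 0; 1/2; 3/4; 49/64 | 25/32; 13/16; 7/8; 1 } so 99/128
edge 9 of 12 (blue): { 0; 1/2; 3/4; 49/64; 99/128 | 25/32; 13/16; 7/8; 1 } so 199/256
edge 10 of 12 (blue): { 0; 1/2; 3/4; 49/64; 99/128; 199/256 | 25/32; 13/16; 7/8; 1 } so 399/512
edge 11 of 12 (red): { 0; 1/2; 3/4; 49/64; 99/128; 199/256 | 399/512; 25/32; 13/16; 7/8; 1 } so 797/1024
edge 12 of 12 (blue): { 0; 1/2; 3/4; 49/64; 99/128; 199/256; 797/1024 | 399/512; 25/32; 13/16; 7/8; 1 } so 1595/2048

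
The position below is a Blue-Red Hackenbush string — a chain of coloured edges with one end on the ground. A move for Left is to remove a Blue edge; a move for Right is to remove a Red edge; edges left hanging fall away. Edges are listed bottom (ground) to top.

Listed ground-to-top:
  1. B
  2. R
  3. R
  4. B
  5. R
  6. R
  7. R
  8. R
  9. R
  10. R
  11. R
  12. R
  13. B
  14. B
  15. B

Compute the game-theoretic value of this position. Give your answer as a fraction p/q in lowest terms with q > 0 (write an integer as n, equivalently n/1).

Recurse on prefixes of the 15-edge string B R R B R R R R R R R R B B B:
B: Left { 0 }, Right { (no moves) } ⇒ simplest 1
BR: Left { 0 }, Right { 1 } ⇒ simplest 1/2
BRR: Left { 0 }, Right { 1/2, 1 } ⇒ simplest 1/4
BRRB: Left { 0, 1/4 }, Right { 1/2, 1 } ⇒ simplest 3/8
BRRBR: Left { 0, 1/4 }, Right { 3/8, 1/2, 1 } ⇒ simplest 5/16
BRRBRR: Left { 0, 1/4 }, Right { 5/16, 3/8, 1/2, 1 } ⇒ simplest 9/32
BRRBRRR: Left { 0, 1/4 }, Right { 9/32, 5/16, 3/8, 1/2, 1 } ⇒ simplest 17/64
BRRBRRRR: Left { 0, 1/4 }, Right { 17/64, 9/32, 5/16, 3/8, 1/2, 1 } ⇒ simplest 33/128
BRRBRRRRR: Left { 0, 1/4 }, Right { 33/128, 17/64, 9/32, 5/16, 3/8, 1/2, 1 } ⇒ simplest 65/256
BRRBRRRRRR: Left { 0, 1/4 }, Right { 65/256, 33/128, 17/64, 9/32, 5/16, 3/8, 1/2, 1 } ⇒ simplest 129/512
BRRBRRRRRRR: Left { 0, 1/4 }, Right { 129/512, 65/256, 33/128, 17/64, 9/32, 5/16, 3/8, 1/2, 1 } ⇒ simplest 257/1024
BRRBRRRRRRRR: Left { 0, 1/4 }, Right { 257/1024, 129/512, 65/256, 33/128, 17/64, 9/32, 5/16, 3/8, 1/2, 1 } ⇒ simplest 513/2048
BRRBRRRRRRRRB: Left { 0, 1/4, 513/2048 }, Right { 257/1024, 129/512, 65/256, 33/128, 17/64, 9/32, 5/16, 3/8, 1/2, 1 } ⇒ simplest 1027/4096
BRRBRRRRRRRRBB: Left { 0, 1/4, 513/2048, 1027/4096 }, Right { 257/1024, 129/512, 65/256, 33/128, 17/64, 9/32, 5/16, 3/8, 1/2, 1 } ⇒ simplest 2055/8192
BRRBRRRRRRRRBBB: Left { 0, 1/4, 513/2048, 1027/4096, 2055/8192 }, Right { 257/1024, 129/512, 65/256, 33/128, 17/64, 9/32, 5/16, 3/8, 1/2, 1 } ⇒ simplest 4111/16384

4111/16384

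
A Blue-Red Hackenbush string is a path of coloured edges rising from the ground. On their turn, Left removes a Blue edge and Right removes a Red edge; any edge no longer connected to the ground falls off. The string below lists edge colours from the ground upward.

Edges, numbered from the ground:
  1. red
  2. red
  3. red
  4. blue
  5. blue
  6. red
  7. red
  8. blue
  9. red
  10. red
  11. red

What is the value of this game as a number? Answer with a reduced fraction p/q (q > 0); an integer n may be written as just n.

Prefix values for red red red blue blue red red blue red red red via {L|R} + simplicity:
edge 1 of 11 (red): { (no moves) | 0 } → -1
edge 2 of 11 (red): { (no moves) | -1 0 } → -2
edge 3 of 11 (red): { (no moves) | -2 -1 0 } → -3
edge 4 of 11 (blue): { -3 | -2 -1 0 } → -5/2
edge 5 of 11 (blue): { -3 -5/2 | -2 -1 0 } → -9/4
edge 6 of 11 (red): { -3 -5/2 | -9/4 -2 -1 0 } → -19/8
edge 7 of 11 (red): { -3 -5/2 | -19/8 -9/4 -2 -1 0 } → -39/16
edge 8 of 11 (blue): { -3 -5/2 -39/16 | -19/8 -9/4 -2 -1 0 } → -77/32
edge 9 of 11 (red): { -3 -5/2 -39/16 | -77/32 -19/8 -9/4 -2 -1 0 } → -155/64
edge 10 of 11 (red): { -3 -5/2 -39/16 | -155/64 -77/32 -19/8 -9/4 -2 -1 0 } → -311/128
edge 11 of 11 (red): { -3 -5/2 -39/16 | -311/128 -155/64 -77/32 -19/8 -9/4 -2 -1 0 } → -623/256

-623/256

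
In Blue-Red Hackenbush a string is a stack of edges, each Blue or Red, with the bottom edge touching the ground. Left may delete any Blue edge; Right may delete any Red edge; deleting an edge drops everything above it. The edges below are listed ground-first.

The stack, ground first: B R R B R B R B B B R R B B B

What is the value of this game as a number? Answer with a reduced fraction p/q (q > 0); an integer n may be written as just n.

B: Left { 0 }, Right { ∅ } → simplest 1
BR: Left { 0 }, Right { 1 } → simplest 1/2
BRR: Left { 0 }, Right { 1/2; 1 } → simplest 1/4
BRRB: Left { 0; 1/4 }, Right { 1/2; 1 } → simplest 3/8
BRRBR: Left { 0; 1/4 }, Right { 3/8; 1/2; 1 } → simplest 5/16
BRRBRB: Left { 0; 1/4; 5/16 }, Right { 3/8; 1/2; 1 } → simplest 11/32
BRRBRBR: Left { 0; 1/4; 5/16 }, Right { 11/32; 3/8; 1/2; 1 } → simplest 21/64
BRRBRBRB: Left { 0; 1/4; 5/16; 21/64 }, Right { 11/32; 3/8; 1/2; 1 } → simplest 43/128
BRRBRBRBB: Left { 0; 1/4; 5/16; 21/64; 43/128 }, Right { 11/32; 3/8; 1/2; 1 } → simplest 87/256
BRRBRBRBBB: Left { 0; 1/4; 5/16; 21/64; 43/128; 87/256 }, Right { 11/32; 3/8; 1/2; 1 } → simplest 175/512
BRRBRBRBBBR: Left { 0; 1/4; 5/16; 21/64; 43/128; 87/256 }, Right { 175/512; 11/32; 3/8; 1/2; 1 } → simplest 349/1024
BRRBRBRBBBRR: Left { 0; 1/4; 5/16; 21/64; 43/128; 87/256 }, Right { 349/1024; 175/512; 11/32; 3/8; 1/2; 1 } → simplest 697/2048
BRRBRBRBBBRRB: Left { 0; 1/4; 5/16; 21/64; 43/128; 87/256; 697/2048 }, Right { 349/1024; 175/512; 11/32; 3/8; 1/2; 1 } → simplest 1395/4096
BRRBRBRBBBRRBB: Left { 0; 1/4; 5/16; 21/64; 43/128; 87/256; 697/2048; 1395/4096 }, Right { 349/1024; 175/512; 11/32; 3/8; 1/2; 1 } → simplest 2791/8192
BRRBRBRBBBRRBBB: Left { 0; 1/4; 5/16; 21/64; 43/128; 87/256; 697/2048; 1395/4096; 2791/8192 }, Right { 349/1024; 175/512; 11/32; 3/8; 1/2; 1 } → simplest 5583/16384

5583/16384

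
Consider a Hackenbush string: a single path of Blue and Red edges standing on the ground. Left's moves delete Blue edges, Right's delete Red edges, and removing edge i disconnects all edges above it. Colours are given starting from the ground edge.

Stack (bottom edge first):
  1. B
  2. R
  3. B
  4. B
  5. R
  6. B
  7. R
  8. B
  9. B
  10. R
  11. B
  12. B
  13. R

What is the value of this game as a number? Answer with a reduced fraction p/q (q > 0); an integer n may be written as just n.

3437/4096

g(B) = { 0 |  } gives 1
g(BR) = { 0 | 1 } gives 1/2
g(BRB) = { 0, 1/2 | 1 } gives 3/4
g(BRBB) = { 0, 1/2, 3/4 | 1 } gives 7/8
g(BRBBR) = { 0, 1/2, 3/4 | 7/8, 1 } gives 13/16
g(BRBBRB) = { 0, 1/2, 3/4, 13/16 | 7/8, 1 } gives 27/32
g(BRBBRBR) = { 0, 1/2, 3/4, 13/16 | 27/32, 7/8, 1 } gives 53/64
g(BRBBRBRB) = { 0, 1/2, 3/4, 13/16, 53/64 | 27/32, 7/8, 1 } gives 107/128
g(BRBBRBRBB) = { 0, 1/2, 3/4, 13/16, 53/64, 107/128 | 27/32, 7/8, 1 } gives 215/256
g(BRBBRBRBBR) = { 0, 1/2, 3/4, 13/16, 53/64, 107/128 | 215/256, 27/32, 7/8, 1 } gives 429/512
g(BRBBRBRBBRB) = { 0, 1/2, 3/4, 13/16, 53/64, 107/128, 429/512 | 215/256, 27/32, 7/8, 1 } gives 859/1024
g(BRBBRBRBBRBB) = { 0, 1/2, 3/4, 13/16, 53/64, 107/128, 429/512, 859/1024 | 215/256, 27/32, 7/8, 1 } gives 1719/2048
g(BRBBRBRBBRBBR) = { 0, 1/2, 3/4, 13/16, 53/64, 107/128, 429/512, 859/1024 | 1719/2048, 215/256, 27/32, 7/8, 1 } gives 3437/4096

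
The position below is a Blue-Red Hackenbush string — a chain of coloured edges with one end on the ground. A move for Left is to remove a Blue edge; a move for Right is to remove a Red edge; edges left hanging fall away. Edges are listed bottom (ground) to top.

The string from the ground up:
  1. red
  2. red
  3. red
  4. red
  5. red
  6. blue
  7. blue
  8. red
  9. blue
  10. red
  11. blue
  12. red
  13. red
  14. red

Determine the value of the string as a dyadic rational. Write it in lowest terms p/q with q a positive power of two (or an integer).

Recurse on prefixes of the 14-edge string red red red red red blue blue red blue red blue red red red:
r: Left { (no moves) }, Right { 0 } = simplest -1
rr: Left { (no moves) }, Right { -1,0 } = simplest -2
rrr: Left { (no moves) }, Right { -2,-1,0 } = simplest -3
rrrr: Left { (no moves) }, Right { -3,-2,-1,0 } = simplest -4
rrrrr: Left { (no moves) }, Right { -4,-3,-2,-1,0 } = simplest -5
rrrrrb: Left { -5 }, Right { -4,-3,-2,-1,0 } = simplest -9/2
rrrrrbb: Left { -5,-9/2 }, Right { -4,-3,-2,-1,0 } = simplest -17/4
rrrrrbbr: Left { -5,-9/2 }, Right { -17/4,-4,-3,-2,-1,0 } = simplest -35/8
rrrrrbbrb: Left { -5,-9/2,-35/8 }, Right { -17/4,-4,-3,-2,-1,0 } = simplest -69/16
rrrrrbbrbr: Left { -5,-9/2,-35/8 }, Right { -69/16,-17/4,-4,-3,-2,-1,0 } = simplest -139/32
rrrrrbbrbrb: Left { -5,-9/2,-35/8,-139/32 }, Right { -69/16,-17/4,-4,-3,-2,-1,0 } = simplest -277/64
rrrrrbbrbrbr: Left { -5,-9/2,-35/8,-139/32 }, Right { -277/64,-69/16,-17/4,-4,-3,-2,-1,0 } = simplest -555/128
rrrrrbbrbrbrr: Left { -5,-9/2,-35/8,-139/32 }, Right { -555/128,-277/64,-69/16,-17/4,-4,-3,-2,-1,0 } = simplest -1111/256
rrrrrbbrbrbrrr: Left { -5,-9/2,-35/8,-139/32 }, Right { -1111/256,-555/128,-277/64,-69/16,-17/4,-4,-3,-2,-1,0 } = simplest -2223/512

-2223/512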